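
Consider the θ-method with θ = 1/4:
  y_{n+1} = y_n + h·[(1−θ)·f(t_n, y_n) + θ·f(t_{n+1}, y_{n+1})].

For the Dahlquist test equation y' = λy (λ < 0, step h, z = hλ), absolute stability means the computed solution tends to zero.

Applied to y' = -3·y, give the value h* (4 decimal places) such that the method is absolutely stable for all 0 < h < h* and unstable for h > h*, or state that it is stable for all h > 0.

On y'=λy, z=hλ:
  y_{n+1} = y_n + z·[3/4·y_n + 1/4·y_{n+1}] ⇒ (1 − 1/4z)y_{n+1} = (1 + 3/4z)y_n
  ⇒ R(z) = (1 + 3/4z)/(1 − 1/4z).

Find x<0 with |R(x)|<1.
x=-1.52: |R|=0.1014
R=−1: 1+3/4x = −1+1/4x ⇒ -1/2x=2 ⇒ x=2/(-1/2)=-4.0000
Confirm numerically:
  x=-3.619: |R|=0.89999 <1
  x=-3.119: |R|=0.75249 <1
  x=-2.891: |R|=0.67813 <1
  x=-2.683: |R|=0.60587 <1
  x=-4.430: |R|=1.10202 >1
  x=-4.389: |R|=1.09274 >1
Interval (-4.0000, 0).

(-4.0000,0); λ=-3 ⇒ h* = (4)/3 = 1.3333.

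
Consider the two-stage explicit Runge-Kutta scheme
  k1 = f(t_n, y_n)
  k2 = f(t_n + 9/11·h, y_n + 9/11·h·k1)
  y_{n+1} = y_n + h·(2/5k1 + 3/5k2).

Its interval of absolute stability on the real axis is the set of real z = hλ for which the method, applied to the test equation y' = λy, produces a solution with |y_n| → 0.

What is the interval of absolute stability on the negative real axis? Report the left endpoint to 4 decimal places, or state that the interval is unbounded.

Test eqn y'=λy, z=hλ:
  k1=λy_n ⇒ h·k1=z·y_n;  k2=λ(1+9/11z)y_n ⇒ h·k2=z(1+9/11z)y_n
  y_{n+1}/y_n = 1 + 2/5z + 3/5z(1+9/11z) = 1 + z + 27/55z²
  so R(z) = 1 + z + 27/55z².

Solve |R(x)|<1 on ℝ⁻.
x=-0.8: |R|=0.5142
R=1: x+27/55x²=0 ⇒ x=−55/27=-2.0370; min R=1−1/(4·27/55)=0.4907>−1
Confirm numerically:
  x=-1.685: |R|=0.70880 <1
  x=-1.604: |R|=0.65902 <1
  x=-1.176: |R|=0.50292 <1
  x=-2.609: |R|=1.73256 >1
  x=-2.509: |R|=1.58131 >1
  x=-2.181: |R|=1.15414 >1
Stable set (-2.0370, 0).

z∈(-2.0370,0).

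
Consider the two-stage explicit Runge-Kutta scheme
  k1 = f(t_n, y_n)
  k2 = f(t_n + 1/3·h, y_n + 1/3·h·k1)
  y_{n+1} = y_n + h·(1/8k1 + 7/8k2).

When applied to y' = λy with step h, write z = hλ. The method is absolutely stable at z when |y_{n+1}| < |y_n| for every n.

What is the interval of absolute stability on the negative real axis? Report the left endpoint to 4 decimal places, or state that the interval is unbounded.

On y'=λy, z=hλ:
  k1=λy_n ⇒ h·k1=z·y_n;  k2=λ(1+1/3z)y_n ⇒ h·k2=z(1+1/3z)y_n
  y_{n+1}/y_n = 1 + 1/8z + 7/8z(1+1/3z) = 1 + z + 7/24z²
  ⇒ R(z) = 1 + z + 7/24z².

Solve |R(x)|<1 on ℝ⁻.
x=-0.41: |R|=0.6390
R=1: x+7/24x²=0 ⇒ x=−24/7=-3.4286; min R=1−1/(4·7/24)=0.1429>−1
Confirm numerically:
  x=-3.052: |R|=0.66479 <1
  x=-2.914: |R|=0.56266 <1
  x=-2.609: |R|=0.37634 <1
  x=-3.913: |R|=1.55287 >1
  x=-3.703: |R|=1.29639 >1
Interval (-3.4286, 0).

z∈(-3.4286,0).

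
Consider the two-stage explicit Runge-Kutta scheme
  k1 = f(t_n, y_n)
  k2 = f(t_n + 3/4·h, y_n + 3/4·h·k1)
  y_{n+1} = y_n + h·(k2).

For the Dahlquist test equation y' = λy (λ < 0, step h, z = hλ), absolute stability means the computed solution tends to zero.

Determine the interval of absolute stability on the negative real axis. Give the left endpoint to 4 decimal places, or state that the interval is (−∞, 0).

(-1.3333, 0).

With y'=λy (z=hλ):
  k1=λy_n ⇒ h·k1=z·y_n;  k2=λ(1+3/4z)y_n ⇒ h·k2=z(1+3/4z)y_n
  y_{n+1}/y_n = 1 + z(1+3/4z) = 1 + z + 3/4z²
  so R(z) = 1 + z + 3/4z².

Need |R(x)|<1, x<0.
x=-1.15: |R|=0.8419
R=1: x+3/4x²=0 ⇒ x=−4/3=-1.3333; min R=1−1/(4·3/4)=0.6667>−1
Confirm numerically:
  x=-0.863: |R|=0.69558 <1
  x=-0.767: |R|=0.67422 <1
  x=-0.750: |R|=0.67188 <1
  x=-0.636: |R|=0.66737 <1
  x=-1.783: |R|=1.60132 >1
  x=-1.520: |R|=1.21280 >1
  x=-1.390: |R|=1.05907 >1
Stable set (-1.3333, 0).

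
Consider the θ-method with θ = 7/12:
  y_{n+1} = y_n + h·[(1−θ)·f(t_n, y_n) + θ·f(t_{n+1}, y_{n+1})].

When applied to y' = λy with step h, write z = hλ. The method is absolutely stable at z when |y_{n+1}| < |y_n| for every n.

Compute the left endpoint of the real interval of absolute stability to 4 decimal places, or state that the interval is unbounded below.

unbounded; (−∞, 0).

Test eqn y'=λy, z=hλ:
  y_{n+1} = y_n + z·[5/12·y_n + 7/12·y_{n+1}] ⇒ (1 − 7/12z)y_{n+1} = (1 + 5/12z)y_n
  so R(z) = (1 + 5/12z)/(1 − 7/12z).

Solve |R(x)|<1 on ℝ⁻.
x=-0.68: |R|=0.5131
x=-2: |R|=0.0769
x=-10: |R|=0.4634
x=-100: |R|=0.6854
θ=7/12≥1/2 ⇒ |1+5/12x|<|1−7/12x| ∀x<0 ⇒ interval (−∞,0).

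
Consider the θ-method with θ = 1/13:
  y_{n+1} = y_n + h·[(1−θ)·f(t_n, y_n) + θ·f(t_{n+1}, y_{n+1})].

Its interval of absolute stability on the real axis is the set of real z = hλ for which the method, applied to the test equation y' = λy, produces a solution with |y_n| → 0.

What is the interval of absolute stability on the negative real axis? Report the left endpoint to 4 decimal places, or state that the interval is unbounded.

(-2.3636, 0).

Test eqn y'=λy, z=hλ:
  y_{n+1} = y_n + z·[12/13·y_n + 1/13·y_{n+1}] ⇒ (1 − 1/13z)y_{n+1} = (1 + 12/13z)y_n
  so R(z) = (1 + 12/13z)/(1 − 1/13z).

Boundary: |R(x)|=1, x<0.
x=-1.66: |R|=0.4720
R=−1: 1+12/13x = −1+1/13x ⇒ -11/13x=2 ⇒ x=2/(-11/13)=-2.3636
Confirm numerically:
  x=-1.864: |R|=0.63025 <1
  x=-1.707: |R|=0.50887 <1
  x=-1.452: |R|=0.30612 <1
  x=-1.076: |R|=0.00625 <1
  x=-2.574: |R|=1.14858 >1
  x=-2.446: |R|=1.05866 >1
  x=-2.394: |R|=1.02170 >1
Stable set (-2.3636, 0).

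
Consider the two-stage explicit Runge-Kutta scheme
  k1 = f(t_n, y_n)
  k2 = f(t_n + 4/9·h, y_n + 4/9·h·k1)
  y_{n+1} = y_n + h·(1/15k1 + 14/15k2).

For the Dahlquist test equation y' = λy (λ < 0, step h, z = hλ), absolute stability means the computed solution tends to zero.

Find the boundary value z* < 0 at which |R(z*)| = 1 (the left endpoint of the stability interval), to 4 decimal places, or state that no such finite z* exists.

z* = -2.4107.

Test eqn y'=λy, z=hλ:
  k1=λy_n ⇒ h·k1=z·y_n;  k2=λ(1+4/9z)y_n ⇒ h·k2=z(1+4/9z)y_n
  y_{n+1}/y_n = 1 + 1/15z + 14/15z(1+4/9z) = 1 + z + 56/135z²
  Hence R(z) = 1 + z + 56/135z².

Need |R(x)|<1, x<0.
x=-1.26: |R|=0.3986
R=1: x+56/135x²=0 ⇒ x=−135/56=-2.4107; min R=1−1/(4·56/135)=0.3973>−1
Confirm numerically:
  x=-2.018: |R|=0.67126 <1
  x=-1.171: |R|=0.39781 <1
  x=-1.157: |R|=0.39829 <1
  x=-2.897: |R|=1.58438 >1
  x=-2.646: |R|=1.25825 >1
  x=-2.617: |R|=1.22394 >1
Interval (-2.4107, 0).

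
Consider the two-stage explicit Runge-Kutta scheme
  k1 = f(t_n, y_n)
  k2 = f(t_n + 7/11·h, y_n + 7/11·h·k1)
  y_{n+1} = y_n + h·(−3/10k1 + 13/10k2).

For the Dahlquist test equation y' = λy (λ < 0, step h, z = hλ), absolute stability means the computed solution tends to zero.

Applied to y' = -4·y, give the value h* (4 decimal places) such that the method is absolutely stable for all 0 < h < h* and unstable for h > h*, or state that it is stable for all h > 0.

(-1.2088,0); λ=-4 ⇒ h* = (110/91)/4 = 0.3022.

Set f=λy, z=hλ:
  k1=λy_n ⇒ h·k1=z·y_n;  k2=λ(1+7/11z)y_n ⇒ h·k2=z(1+7/11z)y_n
  y_{n+1}/y_n = 1 − 3/10z + 13/10z(1+7/11z) = 1 + z + 91/110z²
  Hence R(z) = 1 + z + 91/110z².

Find x<0 with |R(x)|<1.
x=-0.81: |R|=0.7328
R=1: x+91/110x²=0 ⇒ x=−110/91=-1.2088; min R=1−1/(4·91/110)=0.6978>−1
Confirm numerically:
  x=-1.044: |R|=0.85767 <1
  x=-0.648: |R|=0.69938 <1
  x=-0.585: |R|=0.69811 <1
  x=-1.800: |R|=1.88036 >1
  x=-1.503: |R|=1.36582 >1
Stable set (-1.2088, 0).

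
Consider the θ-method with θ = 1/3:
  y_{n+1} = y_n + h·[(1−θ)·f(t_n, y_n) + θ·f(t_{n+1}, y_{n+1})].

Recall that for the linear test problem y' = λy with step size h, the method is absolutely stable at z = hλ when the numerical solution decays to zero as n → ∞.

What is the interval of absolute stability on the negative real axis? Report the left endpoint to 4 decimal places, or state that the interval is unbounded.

z∈(-6.0000,0).

With y'=λy (z=hλ):
  y_{n+1} = y_n + z·[2/3·y_n + 1/3·y_{n+1}] ⇒ (1 − 1/3z)y_{n+1} = (1 + 2/3z)y_n
  ⇒ R(z) = (1 + 2/3z)/(1 − 1/3z).

Find x<0 with |R(x)|<1.
x=-1.6: |R|=0.0435
R=−1: 1+2/3x = −1+1/3x ⇒ -1/3x=2 ⇒ x=2/(-1/3)=-6.0000
Confirm numerically:
  x=-5.642: |R|=0.95857 <1
  x=-5.061: |R|=0.88351 <1
  x=-5.000: |R|=0.87500 <1
  x=-4.592: |R|=0.81454 <1
  x=-6.325: |R|=1.03485 >1
  x=-6.021: |R|=1.00233 >1
Interval (-6.0000, 0).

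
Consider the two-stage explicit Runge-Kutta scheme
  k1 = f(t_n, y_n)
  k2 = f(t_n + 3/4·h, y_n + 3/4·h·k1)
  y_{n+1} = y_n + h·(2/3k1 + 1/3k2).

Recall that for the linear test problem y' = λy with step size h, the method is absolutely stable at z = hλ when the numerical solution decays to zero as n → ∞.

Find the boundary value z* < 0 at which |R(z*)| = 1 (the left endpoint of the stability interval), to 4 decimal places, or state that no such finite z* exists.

z* = -4.0000.

On y'=λy, z=hλ:
  k1=λy_n ⇒ h·k1=z·y_n;  k2=λ(1+3/4z)y_n ⇒ h·k2=z(1+3/4z)y_n
  y_{n+1}/y_n = 1 + 2/3z + 1/3z(1+3/4z) = 1 + z + 1/4z²
  Hence R(z) = 1 + z + 1/4z².

Find x<0 with |R(x)|<1.
x=-1.66: |R|=0.0289
R=1: x+1/4x²=0 ⇒ x=−4=-4.0000; min R=1−1/(4·1/4)=0.0000>−1
Confirm numerically:
  x=-2.950: |R|=0.22563 <1
  x=-2.445: |R|=0.04951 <1
  x=-2.146: |R|=0.00533 <1
  x=-4.499: |R|=1.56125 >1
  x=-4.352: |R|=1.38298 >1
  x=-4.087: |R|=1.08889 >1
Interval (-4.0000, 0).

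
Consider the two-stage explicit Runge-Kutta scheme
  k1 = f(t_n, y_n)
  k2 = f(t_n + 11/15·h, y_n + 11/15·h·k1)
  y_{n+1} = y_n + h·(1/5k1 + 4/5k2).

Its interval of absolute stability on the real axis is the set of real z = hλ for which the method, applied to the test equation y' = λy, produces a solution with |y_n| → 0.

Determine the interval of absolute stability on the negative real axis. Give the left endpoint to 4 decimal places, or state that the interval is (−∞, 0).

(-1.7045, 0).

With y'=λy (z=hλ):
  k1=λy_n ⇒ h·k1=z·y_n;  k2=λ(1+11/15z)y_n ⇒ h·k2=z(1+11/15z)y_n
  y_{n+1}/y_n = 1 + 1/5z + 4/5z(1+11/15z) = 1 + z + 44/75z²
  so R(z) = 1 + z + 44/75z².

Boundary: |R(x)|=1, x<0.
x=-1.55: |R|=0.8595
R=1: x+44/75x²=0 ⇒ x=−75/44=-1.7045; min R=1−1/(4·44/75)=0.5739>−1
Confirm numerically:
  x=-1.421: |R|=0.76362 <1
  x=-1.284: |R|=0.68321 <1
  x=-1.244: |R|=0.66389 <1
  x=-1.090: |R|=0.60702 <1
  x=-1.863: |R|=1.17318 >1
  x=-1.784: |R|=1.08316 >1
Stable set (-1.7045, 0).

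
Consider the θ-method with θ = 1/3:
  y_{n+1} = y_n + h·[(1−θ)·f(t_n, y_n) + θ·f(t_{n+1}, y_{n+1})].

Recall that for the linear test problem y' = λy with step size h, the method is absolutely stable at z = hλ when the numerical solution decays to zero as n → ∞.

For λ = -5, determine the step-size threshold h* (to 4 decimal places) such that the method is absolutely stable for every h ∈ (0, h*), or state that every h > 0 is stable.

Set f=λy, z=hλ:
  y_{n+1} = y_n + z·[2/3·y_n + 1/3·y_{n+1}] ⇒ (1 − 1/3z)y_{n+1} = (1 + 2/3z)y_n
  Hence R(z) = (1 + 2/3z)/(1 − 1/3z).

Find x<0 with |R(x)|<1.
x=-1.38: |R|=0.0548
R=−1: 1+2/3x = −1+1/3x ⇒ -1/3x=2 ⇒ x=2/(-1/3)=-6.0000
Confirm numerically:
  x=-5.870: |R|=0.98534 <1
  x=-5.209: |R|=0.90364 <1
  x=-4.453: |R|=0.79243 <1
  x=-3.702: |R|=0.65712 <1
  x=-6.547: |R|=1.05730 >1
  x=-6.205: |R|=1.02227 >1
Stable set (-6.0000, 0).

(-6.0000,0); λ=-5 ⇒ h* = (6)/5 = 1.2000.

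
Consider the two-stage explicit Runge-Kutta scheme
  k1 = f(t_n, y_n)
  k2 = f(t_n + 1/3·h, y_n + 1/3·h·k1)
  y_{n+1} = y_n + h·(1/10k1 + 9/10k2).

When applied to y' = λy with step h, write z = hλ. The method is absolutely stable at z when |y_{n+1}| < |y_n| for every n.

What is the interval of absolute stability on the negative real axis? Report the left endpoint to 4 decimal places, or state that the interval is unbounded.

On y'=λy, z=hλ:
  k1=λy_n ⇒ h·k1=z·y_n;  k2=λ(1+1/3z)y_n ⇒ h·k2=z(1+1/3z)y_n
  y_{n+1}/y_n = 1 + 1/10z + 9/10z(1+1/3z) = 1 + z + 3/10z²
  Hence R(z) = 1 + z + 3/10z².

Find x<0 with |R(x)|<1.
x=-1.37: |R|=0.1931
R=1: x+3/10x²=0 ⇒ x=−10/3=-3.3333; min R=1−1/(4·3/10)=0.1667>−1
Confirm numerically:
  x=-2.746: |R|=0.51615 <1
  x=-2.199: |R|=0.25168 <1
  x=-1.381: |R|=0.19115 <1
  x=-3.726: |R|=1.43892 >1
  x=-3.576: |R|=1.26033 >1
So |R|<1 on (-3.3333, 0).

(-3.3333, 0).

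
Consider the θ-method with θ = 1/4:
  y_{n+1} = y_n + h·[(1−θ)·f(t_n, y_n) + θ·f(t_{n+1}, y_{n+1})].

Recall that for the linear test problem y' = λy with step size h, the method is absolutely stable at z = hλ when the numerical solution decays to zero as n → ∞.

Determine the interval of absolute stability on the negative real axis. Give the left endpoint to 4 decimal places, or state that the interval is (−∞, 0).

Test eqn y'=λy, z=hλ:
  y_{n+1} = y_n + z·[3/4·y_n + 1/4·y_{n+1}] ⇒ (1 − 1/4z)y_{n+1} = (1 + 3/4z)y_n
  ⇒ R(z) = (1 + 3/4z)/(1 − 1/4z).

Need |R(x)|<1, x<0.
x=-1.33: |R|=0.0019
R=−1: 1+3/4x = −1+1/4x ⇒ -1/2x=2 ⇒ x=2/(-1/2)=-4.0000
Confirm numerically:
  x=-3.144: |R|=0.76036 <1
  x=-2.873: |R|=0.67205 <1
  x=-1.629: |R|=0.15758 <1
  x=-1.621: |R|=0.15353 <1
  x=-4.232: |R|=1.05637 >1
  x=-4.151: |R|=1.03705 >1
  x=-4.091: |R|=1.02249 >1
Interval (-4.0000, 0).

(-4.0000, 0).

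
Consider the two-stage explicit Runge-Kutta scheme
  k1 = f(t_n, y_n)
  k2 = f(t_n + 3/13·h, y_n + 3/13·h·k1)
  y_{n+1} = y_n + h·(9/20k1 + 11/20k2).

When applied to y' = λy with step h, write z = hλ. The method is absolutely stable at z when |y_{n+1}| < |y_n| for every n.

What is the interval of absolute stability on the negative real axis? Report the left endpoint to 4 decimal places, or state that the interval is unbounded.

Test eqn y'=λy, z=hλ:
  k1=λy_n ⇒ h·k1=z·y_n;  k2=λ(1+3/13z)y_n ⇒ h·k2=z(1+3/13z)y_n
  y_{n+1}/y_n = 1 + 9/20z + 11/20z(1+3/13z) = 1 + z + 33/260z²
  so R(z) = 1 + z + 33/260z².

Find x<0 with |R(x)|<1.
x=-1.68: |R|=0.3218
R=1: x+33/260x²=0 ⇒ x=−260/33=-7.8788; min R=1−1/(4·33/260)=-0.9697>−1
Confirm numerically:
  x=-7.194: |R|=0.37473 <1
  x=-5.224: |R|=0.76025 <1
  x=-4.502: |R|=0.92952 <1
  x=-8.387: |R|=1.54099 >1
  x=-8.357: |R|=1.50724 >1
So |R|<1 on (-7.8788, 0).

(-7.8788, 0).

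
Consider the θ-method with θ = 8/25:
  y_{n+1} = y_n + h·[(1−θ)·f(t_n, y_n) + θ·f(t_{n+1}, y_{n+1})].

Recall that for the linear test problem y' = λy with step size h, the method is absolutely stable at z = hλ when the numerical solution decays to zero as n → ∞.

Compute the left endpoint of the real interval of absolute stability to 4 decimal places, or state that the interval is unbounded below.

left endpoint -5.5556.

On y'=λy, z=hλ:
  y_{n+1} = y_n + z·[17/25·y_n + 8/25·y_{n+1}] ⇒ (1 − 8/25z)y_{n+1} = (1 + 17/25z)y_n
  R(z) = (1 + 17/25z)/(1 − 8/25z).

Solve |R(x)|<1 on ℝ⁻.
x=-1.02: |R|=0.2310
R=−1: 1+17/25x = −1+8/25x ⇒ -9/25x=2 ⇒ x=2/(-9/25)=-5.5556
Confirm numerically:
  x=-4.356: |R|=0.81961 <1
  x=-3.370: |R|=0.62144 <1
  x=-2.520: |R|=0.39504 <1
  x=-5.951: |R|=1.04902 >1
  x=-5.698: |R|=1.01816 >1
So |R|<1 on (-5.5556, 0).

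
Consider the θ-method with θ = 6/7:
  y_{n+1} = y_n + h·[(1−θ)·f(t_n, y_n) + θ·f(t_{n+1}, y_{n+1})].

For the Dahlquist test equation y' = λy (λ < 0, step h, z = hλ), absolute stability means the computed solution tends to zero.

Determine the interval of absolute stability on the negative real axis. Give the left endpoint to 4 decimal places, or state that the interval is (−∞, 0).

Test eqn y'=λy, z=hλ:
  y_{n+1} = y_n + z·[1/7·y_n + 6/7·y_{n+1}] ⇒ (1 − 6/7z)y_{n+1} = (1 + 1/7z)y_n
  so R(z) = (1 + 1/7z)/(1 − 6/7z).

Solve |R(x)|<1 on ℝ⁻.
x=-0.33: |R|=0.7428
x=-2: |R|=0.2632
x=-10: |R|=0.0448
x=-100: |R|=0.1532
θ=6/7≥1/2 ⇒ |1+1/7x|<|1−6/7x| ∀x<0 ⇒ stable on all of ℝ⁻.

unbounded; (−∞, 0).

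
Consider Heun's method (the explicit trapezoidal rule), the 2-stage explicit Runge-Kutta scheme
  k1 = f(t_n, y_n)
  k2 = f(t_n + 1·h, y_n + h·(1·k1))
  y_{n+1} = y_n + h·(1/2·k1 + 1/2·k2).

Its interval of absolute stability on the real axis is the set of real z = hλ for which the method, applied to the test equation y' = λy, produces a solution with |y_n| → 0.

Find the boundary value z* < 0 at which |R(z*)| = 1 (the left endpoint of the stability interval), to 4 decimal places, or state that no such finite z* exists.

Set f=λy, z=hλ:
  order 2, 2-stage ⇒ R(z)=1+z+z^2/2
  (e.g. R(-1.08)=0.50320, |R|=0.50320)

Need |R(x)|<1, x<0.
x=-1.08: |R|=0.5032
|R(-1.56)|=0.6568 |R(-1.01)|=0.5000 |R(-0.62)|=0.5722
Bisect:
  x_lo=-2.3433 |R|=1.4023  x_hi=-0.0782 |R|=0.9248
  mid=-1.21079 |R|=0.52222 →hi
  mid=-1.77707 |R|=0.80192 →hi
  mid=-2.06021 |R|=1.06202 →lo
  mid=-1.91864 |R|=0.92195 →hi
  mid=-1.98942 |R|=0.98948 →hi
  mid=-2.02481 |R|=1.02512 →lo
  mid=-2.00712 |R|=1.00714 →lo
  mid=-1.99827 |R|=0.99827 →hi
  mid=-2.00269 |R|=1.00270 →lo
  ...
  [-2.00007,-1.99993] ⇒ x*=-2.0000
Interval (-2.0000, 0).

z* = -2.0000.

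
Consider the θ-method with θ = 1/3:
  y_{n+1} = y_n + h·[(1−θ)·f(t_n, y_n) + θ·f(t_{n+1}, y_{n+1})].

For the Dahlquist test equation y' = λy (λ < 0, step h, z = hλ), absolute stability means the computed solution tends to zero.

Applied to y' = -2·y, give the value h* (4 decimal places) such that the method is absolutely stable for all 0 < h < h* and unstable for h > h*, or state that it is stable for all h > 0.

(-6.0000,0); λ=-2 ⇒ h* = (6)/2 = 3.0000.

With y'=λy (z=hλ):
  y_{n+1} = y_n + z·[2/3·y_n + 1/3·y_{n+1}] ⇒ (1 − 1/3z)y_{n+1} = (1 + 2/3z)y_n
  Hence R(z) = (1 + 2/3z)/(1 − 1/3z).

Need |R(x)|<1, x<0.
x=-1.22: |R|=0.1327
R=−1: 1+2/3x = −1+1/3x ⇒ -1/3x=2 ⇒ x=2/(-1/3)=-6.0000
Confirm numerically:
  x=-5.922: |R|=0.99126 <1
  x=-3.246: |R|=0.55908 <1
  x=-2.568: |R|=0.38362 <1
  x=-6.085: |R|=1.00936 >1
  x=-6.058: |R|=1.00640 >1
  x=-6.038: |R|=1.00420 >1
Stable set (-6.0000, 0).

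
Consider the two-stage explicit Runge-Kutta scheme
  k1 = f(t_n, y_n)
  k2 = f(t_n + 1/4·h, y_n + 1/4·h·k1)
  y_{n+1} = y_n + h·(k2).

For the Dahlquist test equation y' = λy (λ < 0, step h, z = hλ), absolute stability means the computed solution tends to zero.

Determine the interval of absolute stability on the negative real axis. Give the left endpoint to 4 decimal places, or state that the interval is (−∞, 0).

(-4.0000, 0).

With y'=λy (z=hλ):
  k1=λy_n ⇒ h·k1=z·y_n;  k2=λ(1+1/4z)y_n ⇒ h·k2=z(1+1/4z)y_n
  y_{n+1}/y_n = 1 + z(1+1/4z) = 1 + z + 1/4z²
  so R(z) = 1 + z + 1/4z².

Solve |R(x)|<1 on ℝ⁻.
x=-0.43: |R|=0.6162
R=1: x+1/4x²=0 ⇒ x=−4=-4.0000; min R=1−1/(4·1/4)=0.0000>−1
Confirm numerically:
  x=-3.922: |R|=0.92352 <1
  x=-3.517: |R|=0.57532 <1
  x=-3.233: |R|=0.38007 <1
  x=-4.539: |R|=1.61163 >1
  x=-4.398: |R|=1.43760 >1
  x=-4.257: |R|=1.27351 >1
Interval (-4.0000, 0).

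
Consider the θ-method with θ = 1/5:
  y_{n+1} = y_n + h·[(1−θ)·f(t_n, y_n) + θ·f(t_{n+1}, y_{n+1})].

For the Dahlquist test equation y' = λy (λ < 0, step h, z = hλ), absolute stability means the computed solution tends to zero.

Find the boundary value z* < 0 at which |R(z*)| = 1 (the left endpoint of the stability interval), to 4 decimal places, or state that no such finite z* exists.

Set f=λy, z=hλ:
  y_{n+1} = y_n + z·[4/5·y_n + 1/5·y_{n+1}] ⇒ (1 − 1/5z)y_{n+1} = (1 + 4/5z)y_n
  ⇒ R(z) = (1 + 4/5z)/(1 − 1/5z).

Solve |R(x)|<1 on ℝ⁻.
x=-1.34: |R|=0.0568
R=−1: 1+4/5x = −1+1/5x ⇒ -3/5x=2 ⇒ x=2/(-3/5)=-3.3333
Confirm numerically:
  x=-2.053: |R|=0.45541 <1
  x=-1.940: |R|=0.39769 <1
  x=-1.695: |R|=0.26587 <1
  x=-1.341: |R|=0.05740 <1
  x=-3.703: |R|=1.12743 >1
  x=-3.512: |R|=1.06297 >1
Interval (-3.3333, 0).

left endpoint -3.3333.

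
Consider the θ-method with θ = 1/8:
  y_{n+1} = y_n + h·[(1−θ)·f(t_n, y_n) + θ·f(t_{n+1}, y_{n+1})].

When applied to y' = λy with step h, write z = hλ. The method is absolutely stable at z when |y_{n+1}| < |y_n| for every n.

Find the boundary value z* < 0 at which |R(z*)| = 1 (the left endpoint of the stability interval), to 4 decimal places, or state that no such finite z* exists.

Test eqn y'=λy, z=hλ:
  y_{n+1} = y_n + z·[7/8·y_n + 1/8·y_{n+1}] ⇒ (1 − 1/8z)y_{n+1} = (1 + 7/8z)y_n
  Hence R(z) = (1 + 7/8z)/(1 − 1/8z).

Need |R(x)|<1, x<0.
x=-1.72: |R|=0.4156
R=−1: 1+7/8x = −1+1/8x ⇒ -3/4x=2 ⇒ x=2/(-3/4)=-2.6667
Confirm numerically:
  x=-2.316: |R|=0.79604 <1
  x=-1.876: |R|=0.51964 <1
  x=-1.763: |R|=0.44464 <1
  x=-3.150: |R|=1.26009 >1
  x=-3.070: |R|=1.21861 >1
  x=-2.999: |R|=1.18129 >1
Interval (-2.6667, 0).

left endpoint -2.6667.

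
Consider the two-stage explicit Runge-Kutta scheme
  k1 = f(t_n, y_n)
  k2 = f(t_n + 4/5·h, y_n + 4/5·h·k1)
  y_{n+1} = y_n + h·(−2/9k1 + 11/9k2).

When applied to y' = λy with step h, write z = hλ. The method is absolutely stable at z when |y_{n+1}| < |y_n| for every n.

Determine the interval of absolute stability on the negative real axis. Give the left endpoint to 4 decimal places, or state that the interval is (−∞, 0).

(-1.0227, 0).

On y'=λy, z=hλ:
  k1=λy_n ⇒ h·k1=z·y_n;  k2=λ(1+4/5z)y_n ⇒ h·k2=z(1+4/5z)y_n
  y_{n+1}/y_n = 1 − 2/9z + 11/9z(1+4/5z) = 1 + z + 44/45z²
  Hence R(z) = 1 + z + 44/45z².

Boundary: |R(x)|=1, x<0.
x=-0.65: |R|=0.7631
R=1: x+44/45x²=0 ⇒ x=−45/44=-1.0227; min R=1−1/(4·44/45)=0.7443>−1
Confirm numerically:
  x=-0.681: |R|=0.77246 <1
  x=-0.504: |R|=0.74437 <1
  x=-0.438: |R|=0.74958 <1
  x=-1.493: |R|=1.68651 >1
  x=-1.476: |R|=1.65416 >1
  x=-1.106: |R|=1.09005 >1
So |R|<1 on (-1.0227, 0).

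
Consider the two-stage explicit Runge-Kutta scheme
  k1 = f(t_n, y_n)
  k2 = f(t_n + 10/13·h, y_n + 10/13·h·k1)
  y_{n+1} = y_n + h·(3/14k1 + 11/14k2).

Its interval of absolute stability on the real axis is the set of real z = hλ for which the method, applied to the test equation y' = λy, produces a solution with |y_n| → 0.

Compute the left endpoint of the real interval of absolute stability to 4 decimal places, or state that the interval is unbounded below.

Test eqn y'=λy, z=hλ:
  k1=λy_n ⇒ h·k1=z·y_n;  k2=λ(1+10/13z)y_n ⇒ h·k2=z(1+10/13z)y_n
  y_{n+1}/y_n = 1 + 3/14z + 11/14z(1+10/13z) = 1 + z + 55/91z²
  R(z) = 1 + z + 55/91z².

Need |R(x)|<1, x<0.
x=-1.69: |R|=1.0362
R=1: x+55/91x²=0 ⇒ x=−91/55=-1.6545; min R=1−1/(4·55/91)=0.5864>−1
Confirm numerically:
  x=-1.604: |R|=0.95100 <1
  x=-1.586: |R|=0.93429 <1
  x=-0.976: |R|=0.59973 <1
  x=-0.788: |R|=0.58730 <1
  x=-2.138: |R|=1.62472 >1
  x=-2.010: |R|=1.43182 >1
  x=-1.900: |R|=1.28187 >1
Stable set (-1.6545, 0).

z* = -1.6545.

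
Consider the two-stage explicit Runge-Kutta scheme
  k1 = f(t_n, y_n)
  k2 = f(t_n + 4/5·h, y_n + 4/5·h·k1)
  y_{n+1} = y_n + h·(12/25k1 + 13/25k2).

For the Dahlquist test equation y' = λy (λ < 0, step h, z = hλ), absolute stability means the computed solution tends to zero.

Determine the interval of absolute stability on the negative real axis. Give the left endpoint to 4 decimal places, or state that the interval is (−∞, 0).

Set f=λy, z=hλ:
  k1=λy_n ⇒ h·k1=z·y_n;  k2=λ(1+4/5z)y_n ⇒ h·k2=z(1+4/5z)y_n
  y_{n+1}/y_n = 1 + 12/25z + 13/25z(1+4/5z) = 1 + z + 52/125z²
  so R(z) = 1 + z + 52/125z².

Solve |R(x)|<1 on ℝ⁻.
x=-0.39: |R|=0.6733
R=1: x+52/125x²=0 ⇒ x=−125/52=-2.4038; min R=1−1/(4·52/125)=0.3990>−1
Confirm numerically:
  x=-1.834: |R|=0.56524 <1
  x=-1.803: |R|=0.54934 <1
  x=-1.577: |R|=0.45756 <1
  x=-1.298: |R|=0.40288 <1
  x=-2.756: |R|=1.40374 >1
  x=-2.705: |R|=1.33888 >1
  x=-2.528: |R|=1.13057 >1
So |R|<1 on (-2.4038, 0).

z∈(-2.4038,0).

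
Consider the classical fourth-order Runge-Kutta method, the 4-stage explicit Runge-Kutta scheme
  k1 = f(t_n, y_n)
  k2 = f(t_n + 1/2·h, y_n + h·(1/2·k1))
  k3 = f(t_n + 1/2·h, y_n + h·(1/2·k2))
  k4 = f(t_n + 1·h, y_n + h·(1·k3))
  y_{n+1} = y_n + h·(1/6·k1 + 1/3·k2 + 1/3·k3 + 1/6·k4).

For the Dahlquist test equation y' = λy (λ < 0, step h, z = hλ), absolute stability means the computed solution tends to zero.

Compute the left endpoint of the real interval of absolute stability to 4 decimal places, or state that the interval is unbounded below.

z* = -2.7853.

With y'=λy (z=hλ):
  order 4, 4-stage ⇒ R(z)=1+z+z^2/2+z^3/6+z^4/24
  (e.g. R(-1.62)=0.27059, |R|=0.27059)

Need |R(x)|<1, x<0.
x=-1.62: |R|=0.2706
|R(-1.08)|=0.3499 |R(-0.62)|=0.5386 |R(-0.5)|=0.6068
Bisect:
  x_lo=-3.2980 |R|=2.0912  x_hi=-0.3701 |R|=0.6908
  mid=-1.83403 |R|=0.29105 →hi
  mid=-2.56602 |R|=0.71670 →hi
  mid=-2.93201 |R|=1.24470 →lo
  mid=-2.74902 |R|=0.94667 →hi
  mid=-2.84052 |R|=1.08650 →lo
  mid=-2.79477 |R|=1.01438 →lo
  mid=-2.77189 |R|=0.97998 →hi
  mid=-2.78333 |R|=0.99704 →hi
  mid=-2.78905 |R|=1.00567 →lo
  ...
  [-2.78529,-2.78512] ⇒ x*=-2.7853
So |R|<1 on (-2.7853, 0).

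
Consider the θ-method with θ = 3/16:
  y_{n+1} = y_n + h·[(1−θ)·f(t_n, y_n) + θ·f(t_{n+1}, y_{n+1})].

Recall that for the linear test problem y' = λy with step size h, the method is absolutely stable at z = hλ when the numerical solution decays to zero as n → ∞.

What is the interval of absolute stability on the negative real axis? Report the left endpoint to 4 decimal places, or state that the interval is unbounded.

(-3.2000, 0).

On y'=λy, z=hλ:
  y_{n+1} = y_n + z·[13/16·y_n + 3/16·y_{n+1}] ⇒ (1 − 3/16z)y_{n+1} = (1 + 13/16z)y_n
  so R(z) = (1 + 13/16z)/(1 − 3/16z).

Solve |R(x)|<1 on ℝ⁻.
x=-1.09: |R|=0.0950
R=−1: 1+13/16x = −1+3/16x ⇒ -5/8x=2 ⇒ x=2/(-5/8)=-3.2000
Confirm numerically:
  x=-2.417: |R|=0.66324 <1
  x=-2.399: |R|=0.65470 <1
  x=-2.304: |R|=0.60894 <1
  x=-2.108: |R|=0.51084 <1
  x=-3.729: |R|=1.19458 >1
  x=-3.623: |R|=1.15743 >1
Stable set (-3.2000, 0).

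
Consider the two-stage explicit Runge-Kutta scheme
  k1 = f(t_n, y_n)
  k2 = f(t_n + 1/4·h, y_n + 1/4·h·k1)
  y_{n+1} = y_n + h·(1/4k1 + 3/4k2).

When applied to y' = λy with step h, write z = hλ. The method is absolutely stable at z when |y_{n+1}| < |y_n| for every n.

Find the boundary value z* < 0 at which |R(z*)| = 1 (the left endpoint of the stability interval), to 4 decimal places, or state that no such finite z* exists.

On y'=λy, z=hλ:
  k1=λy_n ⇒ h·k1=z·y_n;  k2=λ(1+1/4z)y_n ⇒ h·k2=z(1+1/4z)y_n
  y_{n+1}/y_n = 1 + 1/4z + 3/4z(1+1/4z) = 1 + z + 3/16z²
  Hence R(z) = 1 + z + 3/16z².

Solve |R(x)|<1 on ℝ⁻.
x=-0.61: |R|=0.4598
R=1: x+3/16x²=0 ⇒ x=−16/3=-5.3333; min R=1−1/(4·3/16)=-0.3333>−1
Confirm numerically:
  x=-5.037: |R|=0.72013 <1
  x=-4.699: |R|=0.44111 <1
  x=-4.621: |R|=0.38281 <1
  x=-2.473: |R|=0.32630 <1
  x=-5.768: |R|=1.47009 >1
  x=-5.679: |R|=1.36807 >1
  x=-5.355: |R|=1.02175 >1
Interval (-5.3333, 0).

left endpoint -5.3333.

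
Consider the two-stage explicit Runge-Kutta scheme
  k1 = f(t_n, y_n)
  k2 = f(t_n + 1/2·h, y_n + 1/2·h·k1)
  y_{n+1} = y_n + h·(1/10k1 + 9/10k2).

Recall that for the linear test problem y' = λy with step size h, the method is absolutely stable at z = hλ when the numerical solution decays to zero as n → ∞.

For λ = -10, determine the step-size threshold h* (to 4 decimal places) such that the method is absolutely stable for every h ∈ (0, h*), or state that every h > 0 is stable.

On y'=λy, z=hλ:
  k1=λy_n ⇒ h·k1=z·y_n;  k2=λ(1+1/2z)y_n ⇒ h·k2=z(1+1/2z)y_n
  y_{n+1}/y_n = 1 + 1/10z + 9/10z(1+1/2z) = 1 + z + 9/20z²
  ⇒ R(z) = 1 + z + 9/20z².

Solve |R(x)|<1 on ℝ⁻.
x=-1.57: |R|=0.5392
R=1: x+9/20x²=0 ⇒ x=−20/9=-2.2222; min R=1−1/(4·9/20)=0.4444>−1
Confirm numerically:
  x=-1.954: |R|=0.76415 <1
  x=-1.759: |R|=0.63334 <1
  x=-1.177: |R|=0.44640 <1
  x=-1.144: |R|=0.44493 <1
  x=-2.737: |R|=1.63403 >1
  x=-2.546: |R|=1.37095 >1
  x=-2.462: |R|=1.26565 >1
Stable set (-2.2222, 0).

(-2.2222,0); λ=-10 ⇒ h* = (20/9)/10 = 0.2222.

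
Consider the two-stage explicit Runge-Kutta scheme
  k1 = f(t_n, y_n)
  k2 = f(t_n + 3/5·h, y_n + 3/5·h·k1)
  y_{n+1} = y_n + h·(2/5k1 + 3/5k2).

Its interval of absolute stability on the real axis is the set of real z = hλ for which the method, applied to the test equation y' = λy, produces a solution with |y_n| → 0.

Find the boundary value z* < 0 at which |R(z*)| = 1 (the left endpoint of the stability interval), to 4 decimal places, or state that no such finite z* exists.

On y'=λy, z=hλ:
  k1=λy_n ⇒ h·k1=z·y_n;  k2=λ(1+3/5z)y_n ⇒ h·k2=z(1+3/5z)y_n
  y_{n+1}/y_n = 1 + 2/5z + 3/5z(1+3/5z) = 1 + z + 9/25z²
  R(z) = 1 + z + 9/25z².

Solve |R(x)|<1 on ℝ⁻.
x=-1.49: |R|=0.3092
R=1: x+9/25x²=0 ⇒ x=−25/9=-2.7778; min R=1−1/(4·9/25)=0.3056>−1
Confirm numerically:
  x=-2.256: |R|=0.57623 <1
  x=-1.647: |R|=0.32954 <1
  x=-1.546: |R|=0.31444 <1
  x=-3.138: |R|=1.40694 >1
  x=-3.136: |R|=1.40442 >1
  x=-3.127: |R|=1.39313 >1
Interval (-2.7778, 0).

left endpoint -2.7778.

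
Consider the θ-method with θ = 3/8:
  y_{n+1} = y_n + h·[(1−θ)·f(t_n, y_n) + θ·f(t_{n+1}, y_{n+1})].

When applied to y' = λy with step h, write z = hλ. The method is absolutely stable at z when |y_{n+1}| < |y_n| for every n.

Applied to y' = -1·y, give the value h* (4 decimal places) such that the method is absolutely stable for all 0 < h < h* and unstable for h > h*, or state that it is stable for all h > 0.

With y'=λy (z=hλ):
  y_{n+1} = y_n + z·[5/8·y_n + 3/8·y_{n+1}] ⇒ (1 − 3/8z)y_{n+1} = (1 + 5/8z)y_n
  ⇒ R(z) = (1 + 5/8z)/(1 − 3/8z).

Need |R(x)|<1, x<0.
x=-0.85: |R|=0.3555
R=−1: 1+5/8x = −1+3/8x ⇒ -1/4x=2 ⇒ x=2/(-1/4)=-8.0000
Confirm numerically:
  x=-6.463: |R|=0.88777 <1
  x=-5.525: |R|=0.79858 <1
  x=-5.258: |R|=0.76933 <1
  x=-4.596: |R|=0.68753 <1
  x=-8.410: |R|=1.02468 >1
  x=-8.110: |R|=1.00680 >1
Stable set (-8.0000, 0).

(-8.0000,0); λ=-1 ⇒ h* = (8)/1 = 8.0000.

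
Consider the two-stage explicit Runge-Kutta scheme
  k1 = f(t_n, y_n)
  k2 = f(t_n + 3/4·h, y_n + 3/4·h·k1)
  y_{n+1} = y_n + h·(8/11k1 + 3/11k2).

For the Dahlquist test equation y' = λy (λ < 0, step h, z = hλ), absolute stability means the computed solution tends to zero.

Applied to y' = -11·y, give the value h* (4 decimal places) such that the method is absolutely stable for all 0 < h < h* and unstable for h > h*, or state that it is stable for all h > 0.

(-4.8889,0); λ=-11 ⇒ h* = (44/9)/11 = 0.4444.

On y'=λy, z=hλ:
  k1=λy_n ⇒ h·k1=z·y_n;  k2=λ(1+3/4z)y_n ⇒ h·k2=z(1+3/4z)y_n
  y_{n+1}/y_n = 1 + 8/11z + 3/11z(1+3/4z) = 1 + z + 9/44z²
  R(z) = 1 + z + 9/44z².

Find x<0 with |R(x)|<1.
x=-0.31: |R|=0.7097
R=1: x+9/44x²=0 ⇒ x=−44/9=-4.8889; min R=1−1/(4·9/44)=-0.2222>−1
Confirm numerically:
  x=-4.756: |R|=0.87072 <1
  x=-2.428: |R|=0.22217 <1
  x=-2.139: |R|=0.20314 <1
  x=-5.240: |R|=1.37633 >1
  x=-4.943: |R|=1.05471 >1
So |R|<1 on (-4.8889, 0).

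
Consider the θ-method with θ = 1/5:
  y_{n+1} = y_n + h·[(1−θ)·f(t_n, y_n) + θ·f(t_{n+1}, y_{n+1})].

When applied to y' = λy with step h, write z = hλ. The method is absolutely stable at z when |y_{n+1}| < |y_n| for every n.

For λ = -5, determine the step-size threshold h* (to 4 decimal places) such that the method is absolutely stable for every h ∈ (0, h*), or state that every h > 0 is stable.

(-3.3333,0); λ=-5 ⇒ h* = (10/3)/5 = 0.6667.

With y'=λy (z=hλ):
  y_{n+1} = y_n + z·[4/5·y_n + 1/5·y_{n+1}] ⇒ (1 − 1/5z)y_{n+1} = (1 + 4/5z)y_n
  Hence R(z) = (1 + 4/5z)/(1 − 1/5z).

Need |R(x)|<1, x<0.
x=-0.47: |R|=0.5704
R=−1: 1+4/5x = −1+1/5x ⇒ -3/5x=2 ⇒ x=2/(-3/5)=-3.3333
Confirm numerically:
  x=-2.693: |R|=0.75029 <1
  x=-2.644: |R|=0.72946 <1
  x=-2.522: |R|=0.67642 <1
  x=-1.357: |R|=0.06733 <1
  x=-3.796: |R|=1.15780 >1
  x=-3.762: |R|=1.14677 >1
  x=-3.728: |R|=1.13566 >1
So |R|<1 on (-3.3333, 0).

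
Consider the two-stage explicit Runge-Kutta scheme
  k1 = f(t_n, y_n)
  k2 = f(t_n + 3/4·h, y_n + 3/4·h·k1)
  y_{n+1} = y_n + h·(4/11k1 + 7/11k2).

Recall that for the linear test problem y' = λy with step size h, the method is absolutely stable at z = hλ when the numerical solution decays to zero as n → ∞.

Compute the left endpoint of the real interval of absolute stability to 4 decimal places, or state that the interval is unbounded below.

On y'=λy, z=hλ:
  k1=λy_n ⇒ h·k1=z·y_n;  k2=λ(1+3/4z)y_n ⇒ h·k2=z(1+3/4z)y_n
  y_{n+1}/y_n = 1 + 4/11z + 7/11z(1+3/4z) = 1 + z + 21/44z²
  Hence R(z) = 1 + z + 21/44z².

Need |R(x)|<1, x<0.
x=-1.68: |R|=0.6671
R=1: x+21/44x²=0 ⇒ x=−44/21=-2.0952; min R=1−1/(4·21/44)=0.4762>−1
Confirm numerically:
  x=-1.488: |R|=0.56875 <1
  x=-1.164: |R|=0.48265 <1
  x=-1.124: |R|=0.47897 <1
  x=-2.675: |R|=1.74018 >1
  x=-2.361: |R|=1.29947 >1
Interval (-2.0952, 0).

left endpoint -2.0952.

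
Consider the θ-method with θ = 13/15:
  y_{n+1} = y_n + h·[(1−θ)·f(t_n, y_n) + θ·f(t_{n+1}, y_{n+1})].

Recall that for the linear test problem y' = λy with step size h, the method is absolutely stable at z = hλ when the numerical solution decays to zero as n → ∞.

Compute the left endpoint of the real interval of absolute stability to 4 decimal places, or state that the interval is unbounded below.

On y'=λy, z=hλ:
  y_{n+1} = y_n + z·[2/15·y_n + 13/15·y_{n+1}] ⇒ (1 − 13/15z)y_{n+1} = (1 + 2/15z)y_n
  Hence R(z) = (1 + 2/15z)/(1 − 13/15z).

Solve |R(x)|<1 on ℝ⁻.
x=-1.08: |R|=0.4421
x=-2: |R|=0.2683
x=-10: |R|=0.0345
x=-100: |R|=0.1407
θ=13/15≥1/2 ⇒ |1+2/15x|<|1−13/15x| ∀x<0 ⇒ stable on all of ℝ⁻.

interval (−∞, 0).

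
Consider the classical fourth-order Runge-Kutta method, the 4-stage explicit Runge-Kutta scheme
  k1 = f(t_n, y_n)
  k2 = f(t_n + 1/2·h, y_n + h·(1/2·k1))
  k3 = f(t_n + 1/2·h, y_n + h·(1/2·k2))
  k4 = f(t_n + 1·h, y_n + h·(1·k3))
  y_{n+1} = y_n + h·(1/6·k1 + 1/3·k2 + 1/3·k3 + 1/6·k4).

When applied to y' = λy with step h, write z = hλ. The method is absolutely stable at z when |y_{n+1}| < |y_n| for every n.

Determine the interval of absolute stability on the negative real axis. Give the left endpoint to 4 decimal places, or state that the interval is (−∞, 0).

z∈(-2.7853,0).

Test eqn y'=λy, z=hλ:
  order 4, 4-stage ⇒ R(z)=1+z+z^2/2+z^3/6+z^4/24
  (e.g. R(-1.31)=0.29608, |R|=0.29608)

Boundary: |R(x)|=1, x<0.
x=-1.31: |R|=0.2961
|R(-2.7)|=0.8788 |R(-0.91)|=0.4070 |R(-0.64)|=0.5281
Bisect:
  x_lo=-3.4184 |R|=2.4563  x_hi=-0.1409 |R|=0.8686
  mid=-1.77964 |R|=0.28247 →hi
  mid=-2.59901 |R|=0.75360 →hi
  mid=-3.00870 |R|=1.39249 →lo
  mid=-2.80386 |R|=1.02835 →lo
  mid=-2.70143 |R|=0.88076 →hi
  mid=-2.75265 |R|=0.95188 →hi
  mid=-2.77825 |R|=0.98943 →hi
  mid=-2.79105 |R|=1.00872 →lo
  ...
  [-2.78545,-2.78525] ⇒ x*=-2.7853
So |R|<1 on (-2.7853, 0).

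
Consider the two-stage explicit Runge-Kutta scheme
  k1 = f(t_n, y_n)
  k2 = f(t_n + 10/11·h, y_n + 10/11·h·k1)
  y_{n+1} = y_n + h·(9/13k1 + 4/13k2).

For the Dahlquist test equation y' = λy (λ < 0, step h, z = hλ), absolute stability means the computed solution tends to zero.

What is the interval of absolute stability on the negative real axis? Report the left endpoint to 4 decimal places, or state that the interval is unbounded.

(-3.5750, 0).

Set f=λy, z=hλ:
  k1=λy_n ⇒ h·k1=z·y_n;  k2=λ(1+10/11z)y_n ⇒ h·k2=z(1+10/11z)y_n
  y_{n+1}/y_n = 1 + 9/13z + 4/13z(1+10/11z) = 1 + z + 40/143z²
  Hence R(z) = 1 + z + 40/143z².

Find x<0 with |R(x)|<1.
x=-0.38: |R|=0.6604
R=1: x+40/143x²=0 ⇒ x=−143/40=-3.5750; min R=1−1/(4·40/143)=0.1062>−1
Confirm numerically:
  x=-3.214: |R|=0.67545 <1
  x=-2.385: |R|=0.20611 <1
  x=-2.262: |R|=0.16923 <1
  x=-4.144: |R|=1.65956 >1
  x=-4.115: |R|=1.62157 >1
  x=-4.002: |R|=1.47800 >1
So |R|<1 on (-3.5750, 0).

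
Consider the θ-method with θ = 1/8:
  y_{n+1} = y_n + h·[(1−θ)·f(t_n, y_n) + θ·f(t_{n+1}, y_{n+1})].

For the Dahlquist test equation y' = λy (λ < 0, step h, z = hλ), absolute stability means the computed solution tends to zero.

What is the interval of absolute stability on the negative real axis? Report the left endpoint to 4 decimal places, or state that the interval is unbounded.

z∈(-2.6667,0).

On y'=λy, z=hλ:
  y_{n+1} = y_n + z·[7/8·y_n + 1/8·y_{n+1}] ⇒ (1 − 1/8z)y_{n+1} = (1 + 7/8z)y_n
  Hence R(z) = (1 + 7/8z)/(1 − 1/8z).

Need |R(x)|<1, x<0.
x=-0.77: |R|=0.2976
R=−1: 1+7/8x = −1+1/8x ⇒ -3/4x=2 ⇒ x=2/(-3/4)=-2.6667
Confirm numerically:
  x=-2.630: |R|=0.97930 <1
  x=-2.296: |R|=0.78399 <1
  x=-1.989: |R|=0.59295 <1
  x=-1.079: |R|=0.04923 <1
  x=-3.147: |R|=1.25854 >1
  x=-3.118: |R|=1.24357 >1
Stable set (-2.6667, 0).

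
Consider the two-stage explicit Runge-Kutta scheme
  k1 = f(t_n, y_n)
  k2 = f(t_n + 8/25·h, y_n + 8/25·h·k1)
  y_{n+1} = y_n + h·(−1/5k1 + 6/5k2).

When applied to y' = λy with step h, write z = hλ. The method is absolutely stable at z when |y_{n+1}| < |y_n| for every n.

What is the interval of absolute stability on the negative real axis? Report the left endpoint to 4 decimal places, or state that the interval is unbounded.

z∈(-2.6042,0).

On y'=λy, z=hλ:
  k1=λy_n ⇒ h·k1=z·y_n;  k2=λ(1+8/25z)y_n ⇒ h·k2=z(1+8/25z)y_n
  y_{n+1}/y_n = 1 − 1/5z + 6/5z(1+8/25z) = 1 + z + 48/125z²
  Hence R(z) = 1 + z + 48/125z².

Find x<0 with |R(x)|<1.
x=-0.43: |R|=0.6410
R=1: x+48/125x²=0 ⇒ x=−125/48=-2.6042; min R=1−1/(4·48/125)=0.3490>−1
Confirm numerically:
  x=-1.513: |R|=0.36604 <1
  x=-1.404: |R|=0.35295 <1
  x=-1.080: |R|=0.36790 <1
  x=-3.076: |R|=1.55732 >1
  x=-2.846: |R|=1.26429 >1
  x=-2.730: |R|=1.13191 >1
Stable set (-2.6042, 0).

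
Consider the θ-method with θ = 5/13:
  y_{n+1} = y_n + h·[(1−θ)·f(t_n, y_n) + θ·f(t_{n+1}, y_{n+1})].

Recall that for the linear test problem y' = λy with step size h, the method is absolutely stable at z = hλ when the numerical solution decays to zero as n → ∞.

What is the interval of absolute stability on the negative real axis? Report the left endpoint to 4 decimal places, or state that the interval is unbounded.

Test eqn y'=λy, z=hλ:
  y_{n+1} = y_n + z·[8/13·y_n + 5/13·y_{n+1}] ⇒ (1 − 5/13z)y_{n+1} = (1 + 8/13z)y_n
  Hence R(z) = (1 + 8/13z)/(1 − 5/13z).

Need |R(x)|<1, x<0.
x=-1.13: |R|=0.2123
R=−1: 1+8/13x = −1+5/13x ⇒ -3/13x=2 ⇒ x=2/(-3/13)=-8.6667
Confirm numerically:
  x=-6.784: |R|=0.87962 <1
  x=-5.948: |R|=0.80917 <1
  x=-5.414: |R|=0.75648 <1
  x=-4.106: |R|=0.59195 <1
  x=-9.239: |R|=1.02901 >1
  x=-8.850: |R|=1.00961 >1
Stable set (-8.6667, 0).

z∈(-8.6667,0).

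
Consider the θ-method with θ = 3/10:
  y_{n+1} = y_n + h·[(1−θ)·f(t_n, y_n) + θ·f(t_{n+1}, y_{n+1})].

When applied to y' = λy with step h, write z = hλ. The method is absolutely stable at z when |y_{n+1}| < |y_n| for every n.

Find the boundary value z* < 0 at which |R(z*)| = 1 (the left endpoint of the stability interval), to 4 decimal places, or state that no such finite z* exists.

left endpoint -5.0000.

Test eqn y'=λy, z=hλ:
  y_{n+1} = y_n + z·[7/10·y_n + 3/10·y_{n+1}] ⇒ (1 − 3/10z)y_{n+1} = (1 + 7/10z)y_n
  Hence R(z) = (1 + 7/10z)/(1 − 3/10z).

Need |R(x)|<1, x<0.
x=-0.9: |R|=0.2913
R=−1: 1+7/10x = −1+3/10x ⇒ -2/5x=2 ⇒ x=2/(-2/5)=-5.0000
Confirm numerically:
  x=-4.629: |R|=0.93787 <1
  x=-4.524: |R|=0.91923 <1
  x=-4.332: |R|=0.88381 <1
  x=-3.626: |R|=0.73676 <1
  x=-5.574: |R|=1.08592 >1
  x=-5.170: |R|=1.02666 >1
Interval (-5.0000, 0).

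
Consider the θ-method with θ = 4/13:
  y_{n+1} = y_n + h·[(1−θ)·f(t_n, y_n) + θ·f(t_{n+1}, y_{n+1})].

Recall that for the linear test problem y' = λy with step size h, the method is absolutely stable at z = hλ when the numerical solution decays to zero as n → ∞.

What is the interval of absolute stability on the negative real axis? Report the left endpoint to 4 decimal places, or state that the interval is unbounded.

With y'=λy (z=hλ):
  y_{n+1} = y_n + z·[9/13·y_n + 4/13·y_{n+1}] ⇒ (1 − 4/13z)y_{n+1} = (1 + 9/13z)y_n
  so R(z) = (1 + 9/13z)/(1 − 4/13z).

Boundary: |R(x)|=1, x<0.
x=-1.45: |R|=0.0027
R=−1: 1+9/13x = −1+4/13x ⇒ -5/13x=2 ⇒ x=2/(-5/13)=-5.2000
Confirm numerically:
  x=-4.085: |R|=0.80999 <1
  x=-3.477: |R|=0.67983 <1
  x=-2.843: |R|=0.51645 <1
  x=-2.707: |R|=0.47688 <1
  x=-5.753: |R|=1.07678 >1
  x=-5.554: |R|=1.05026 >1
Interval (-5.2000, 0).

z∈(-5.2000,0).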